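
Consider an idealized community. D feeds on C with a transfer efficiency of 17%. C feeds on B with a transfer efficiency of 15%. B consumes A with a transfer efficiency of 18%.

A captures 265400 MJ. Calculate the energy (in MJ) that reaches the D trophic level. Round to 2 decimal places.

1218.19 MJ

B: 265400 × 0.18 = 47772 MJ
C: 47772 × 0.15 = 7165.8 MJ
D: 7165.8 × 0.17 = 1218.186 MJ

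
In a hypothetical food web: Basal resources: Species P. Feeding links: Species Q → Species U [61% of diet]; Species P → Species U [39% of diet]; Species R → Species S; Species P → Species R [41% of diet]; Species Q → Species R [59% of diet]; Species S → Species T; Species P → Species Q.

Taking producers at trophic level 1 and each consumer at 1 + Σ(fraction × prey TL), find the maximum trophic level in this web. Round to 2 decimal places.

Species Q: 1 + 1 = 2
Species R: 1 + (0.59×2 + 0.41×1) = 2.59
Species S: 1 + 2.59 = 3.59
Species T: 1 + 3.59 = 4.59
Species U: 1 + (0.61×2 + 0.39×1) = 2.61

4.59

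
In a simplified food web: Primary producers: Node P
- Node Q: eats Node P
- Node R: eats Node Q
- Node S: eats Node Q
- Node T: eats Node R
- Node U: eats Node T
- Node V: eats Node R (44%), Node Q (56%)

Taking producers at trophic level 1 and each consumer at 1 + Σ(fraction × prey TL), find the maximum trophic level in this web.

Node Q: 1 + 1 = 2
Node R: 1 + 2 = 3
Node S: 1 + 2 = 3
Node T: 1 + 3 = 4
Node U: 1 + 4 = 5
Node V: 1 + (0.44×3 + 0.56×2) = 3.44

5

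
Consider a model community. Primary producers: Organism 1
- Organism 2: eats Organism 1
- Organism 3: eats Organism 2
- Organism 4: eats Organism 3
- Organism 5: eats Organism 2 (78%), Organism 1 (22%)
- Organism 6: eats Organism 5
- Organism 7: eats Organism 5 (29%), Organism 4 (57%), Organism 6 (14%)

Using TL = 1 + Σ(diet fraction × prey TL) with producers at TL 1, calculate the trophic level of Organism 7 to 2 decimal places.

Organism 2: 1 + 1 = 2
Organism 3: 1 + 2 = 3
Organism 4: 1 + 3 = 4
Organism 5: 1 + (0.78×2 + 0.22×1) = 2.78
Organism 6: 1 + 2.78 = 3.78
Organism 7: 1 + (0.29×2.78 + 0.57×4 + 0.14×3.78) = 4.6154

4.62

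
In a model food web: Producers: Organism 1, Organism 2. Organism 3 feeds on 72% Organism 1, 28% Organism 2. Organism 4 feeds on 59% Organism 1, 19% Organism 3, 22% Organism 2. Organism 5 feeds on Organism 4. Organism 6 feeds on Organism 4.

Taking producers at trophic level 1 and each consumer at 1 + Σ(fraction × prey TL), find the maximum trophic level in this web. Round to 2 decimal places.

Organism 3: 1 + (0.72×1 + 0.28×1) = 2
Organism 4: 1 + (0.59×1 + 0.19×2 + 0.22×1) = 2.19
Organism 5: 1 + 2.19 = 3.19
Organism 6: 1 + 2.19 = 3.19

3.19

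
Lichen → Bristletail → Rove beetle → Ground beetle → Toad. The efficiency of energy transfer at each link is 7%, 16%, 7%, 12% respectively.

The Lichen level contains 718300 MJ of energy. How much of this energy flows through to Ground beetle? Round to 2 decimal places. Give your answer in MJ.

563.15 MJ

Bristletail: 718300 × 0.07 = 50281 MJ
Rove beetle: 50281 × 0.16 = 8044.96 MJ
Ground beetle: 8044.96 × 0.07 = 563.1472 MJ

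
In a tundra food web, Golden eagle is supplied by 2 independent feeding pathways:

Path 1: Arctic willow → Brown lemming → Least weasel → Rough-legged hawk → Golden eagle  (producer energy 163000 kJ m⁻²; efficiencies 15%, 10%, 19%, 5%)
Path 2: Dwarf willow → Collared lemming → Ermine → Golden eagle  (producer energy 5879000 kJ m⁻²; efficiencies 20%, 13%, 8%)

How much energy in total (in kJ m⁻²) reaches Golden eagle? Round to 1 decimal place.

12251.5 kJ m⁻²

Path 1: 163000 × 0.15 × 0.1 × 0.19 × 0.05 = 23.2275 kJ m⁻²
Path 2: 5879000 × 0.2 × 0.13 × 0.08 = 12228.32 kJ m⁻²
Total at Golden eagle: 23.2275 + 12228.32 = 12251.5475 kJ m⁻²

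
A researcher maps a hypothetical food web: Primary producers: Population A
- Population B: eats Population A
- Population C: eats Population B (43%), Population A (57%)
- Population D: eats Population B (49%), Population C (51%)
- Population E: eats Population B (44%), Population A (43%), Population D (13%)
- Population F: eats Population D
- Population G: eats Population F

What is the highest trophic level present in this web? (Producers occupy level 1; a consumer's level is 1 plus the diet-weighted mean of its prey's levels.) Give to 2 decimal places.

5.22

Population B: 1 + 1 = 2
Population C: 1 + (0.43×2 + 0.57×1) = 2.43
Population D: 1 + (0.49×2 + 0.51×2.43) = 3.2193
Population E: 1 + (0.44×2 + 0.43×1 + 0.13×3.2193) = 2.728509
Population F: 1 + 3.2193 = 4.2193
Population G: 1 + 4.2193 = 5.2193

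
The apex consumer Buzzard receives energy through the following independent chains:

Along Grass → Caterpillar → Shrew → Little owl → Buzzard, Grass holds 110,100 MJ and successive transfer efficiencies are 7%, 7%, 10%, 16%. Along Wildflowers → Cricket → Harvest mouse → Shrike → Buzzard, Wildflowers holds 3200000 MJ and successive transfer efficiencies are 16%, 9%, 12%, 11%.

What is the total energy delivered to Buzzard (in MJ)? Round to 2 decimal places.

616.89 MJ

Via Grass: 110100 × 0.07 × 0.07 × 0.1 × 0.16 = 8.63184 MJ
Via Wildflowers: 3200000 × 0.16 × 0.09 × 0.12 × 0.11 = 608.256 MJ
Total at Buzzard: 8.63184 + 608.256 = 616.88784 MJ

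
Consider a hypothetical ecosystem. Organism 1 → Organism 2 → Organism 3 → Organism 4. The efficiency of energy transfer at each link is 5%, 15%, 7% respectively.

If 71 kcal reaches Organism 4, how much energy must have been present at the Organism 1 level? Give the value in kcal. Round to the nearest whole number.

135238 kcal

Cumulative transfer efficiency: 0.05 × 0.15 × 0.07 = 0.000525
Organism 1 energy = 71 / 0.000525 = 135238 kcal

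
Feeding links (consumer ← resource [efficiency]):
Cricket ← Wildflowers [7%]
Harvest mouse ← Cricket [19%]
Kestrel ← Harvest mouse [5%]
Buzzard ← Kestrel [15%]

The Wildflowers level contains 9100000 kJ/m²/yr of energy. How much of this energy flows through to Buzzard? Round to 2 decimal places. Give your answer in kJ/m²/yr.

907.73 kJ/m²/yr

Cricket: 9100000 × 0.07 = 637000 kJ/m²/yr
Harvest mouse: 637000 × 0.19 = 121030 kJ/m²/yr
Kestrel: 121030 × 0.05 = 6051.5 kJ/m²/yr
Buzzard: 6051.5 × 0.15 = 907.725 kJ/m²/yr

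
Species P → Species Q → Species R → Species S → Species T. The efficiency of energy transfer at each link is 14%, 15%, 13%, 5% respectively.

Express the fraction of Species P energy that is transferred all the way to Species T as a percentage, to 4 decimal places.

Product of link efficiencies: 0.14 × 0.15 × 0.13 × 0.05 = 0.0001365
As a percentage: 0.0001365 × 100 = 0.0137%

0.0137%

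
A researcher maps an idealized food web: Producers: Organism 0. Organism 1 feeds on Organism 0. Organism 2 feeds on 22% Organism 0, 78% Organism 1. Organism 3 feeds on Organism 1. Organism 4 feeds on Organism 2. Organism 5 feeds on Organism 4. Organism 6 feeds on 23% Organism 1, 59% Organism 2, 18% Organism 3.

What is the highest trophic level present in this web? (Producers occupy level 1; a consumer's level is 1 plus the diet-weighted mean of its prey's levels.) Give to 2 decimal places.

4.78

Organism 1: 1 + 1 = 2
Organism 2: 1 + (0.22×1 + 0.78×2) = 2.78
Organism 3: 1 + 2 = 3
Organism 4: 1 + 2.78 = 3.78
Organism 5: 1 + 3.78 = 4.78
Organism 6: 1 + (0.23×2 + 0.59×2.78 + 0.18×3) = 3.6402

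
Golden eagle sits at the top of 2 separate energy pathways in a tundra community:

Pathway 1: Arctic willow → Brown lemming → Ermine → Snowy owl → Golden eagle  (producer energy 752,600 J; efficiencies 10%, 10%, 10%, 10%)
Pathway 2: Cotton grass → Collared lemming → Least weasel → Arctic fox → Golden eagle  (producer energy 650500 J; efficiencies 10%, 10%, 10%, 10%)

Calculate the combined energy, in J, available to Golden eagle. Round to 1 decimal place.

140.3 J

Pathway 1: 752600 × 0.1 × 0.1 × 0.1 × 0.1 = 75.26 J
Pathway 2: 650500 × 0.1 × 0.1 × 0.1 × 0.1 = 65.05 J
Total at Golden eagle: 75.26 + 65.05 = 140.31 J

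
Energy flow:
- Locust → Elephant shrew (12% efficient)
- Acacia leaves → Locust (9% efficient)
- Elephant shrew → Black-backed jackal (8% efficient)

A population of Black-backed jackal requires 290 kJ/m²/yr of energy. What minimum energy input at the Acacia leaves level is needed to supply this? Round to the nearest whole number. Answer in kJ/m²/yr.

335648 kJ/m²/yr

Cumulative transfer efficiency: 0.09 × 0.12 × 0.08 = 0.000864
Acacia leaves energy = 290 / 0.000864 = 335648 kJ/m²/yr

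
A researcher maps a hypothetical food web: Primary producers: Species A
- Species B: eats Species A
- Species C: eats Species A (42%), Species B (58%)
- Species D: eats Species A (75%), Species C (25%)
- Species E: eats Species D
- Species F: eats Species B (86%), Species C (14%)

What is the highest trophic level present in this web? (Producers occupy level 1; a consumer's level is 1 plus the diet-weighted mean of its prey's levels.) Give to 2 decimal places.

3.40

Species B: 1 + 1 = 2
Species C: 1 + (0.42×1 + 0.58×2) = 2.58
Species D: 1 + (0.75×1 + 0.25×2.58) = 2.395
Species E: 1 + 2.395 = 3.395
Species F: 1 + (0.86×2 + 0.14×2.58) = 3.0812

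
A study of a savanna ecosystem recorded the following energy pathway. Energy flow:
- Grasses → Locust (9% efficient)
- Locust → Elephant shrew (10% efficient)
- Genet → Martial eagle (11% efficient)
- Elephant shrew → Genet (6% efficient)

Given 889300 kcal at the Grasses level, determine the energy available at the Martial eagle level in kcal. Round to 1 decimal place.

Locust: 889300 × 0.09 = 80037 kcal
Elephant shrew: 80037 × 0.1 = 8003.7 kcal
Genet: 8003.7 × 0.06 = 480.222 kcal
Martial eagle: 480.222 × 0.11 = 52.82442 kcal

52.8 kcal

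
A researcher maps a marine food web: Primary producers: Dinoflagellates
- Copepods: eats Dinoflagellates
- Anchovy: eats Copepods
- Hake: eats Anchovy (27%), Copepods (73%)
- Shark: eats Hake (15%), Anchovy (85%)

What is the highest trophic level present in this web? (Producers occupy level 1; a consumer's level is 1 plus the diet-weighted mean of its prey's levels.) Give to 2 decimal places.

Copepods: 1 + 1 = 2
Anchovy: 1 + 2 = 3
Hake: 1 + (0.27×3 + 0.73×2) = 3.27
Shark: 1 + (0.15×3.27 + 0.85×3) = 4.0405

4.04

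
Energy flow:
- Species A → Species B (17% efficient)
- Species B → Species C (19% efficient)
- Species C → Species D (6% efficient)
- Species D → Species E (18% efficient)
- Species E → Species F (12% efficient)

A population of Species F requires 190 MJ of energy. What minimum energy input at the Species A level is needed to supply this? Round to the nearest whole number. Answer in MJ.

Cumulative transfer efficiency: 0.17 × 0.19 × 0.06 × 0.18 × 0.12 = 0.0000418608
Species A energy = 190 / 0.0000418608 = 4538853 MJ

4538853 MJ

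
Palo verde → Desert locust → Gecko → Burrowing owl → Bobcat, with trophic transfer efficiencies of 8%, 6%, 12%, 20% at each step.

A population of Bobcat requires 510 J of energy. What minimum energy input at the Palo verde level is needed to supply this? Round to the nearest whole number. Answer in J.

4427083 J

Cumulative transfer efficiency: 0.08 × 0.06 × 0.12 × 0.2 = 0.0001152
Palo verde energy = 510 / 0.0001152 = 4427083 J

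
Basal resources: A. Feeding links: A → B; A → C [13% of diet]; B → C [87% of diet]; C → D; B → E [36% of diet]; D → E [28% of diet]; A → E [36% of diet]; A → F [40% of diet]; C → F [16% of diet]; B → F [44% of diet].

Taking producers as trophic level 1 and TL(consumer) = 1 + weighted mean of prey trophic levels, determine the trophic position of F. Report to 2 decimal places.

2.74

B: 1 + 1 = 2
C: 1 + (0.13×1 + 0.87×2) = 2.87
D: 1 + 2.87 = 3.87
E: 1 + (0.36×2 + 0.28×3.87 + 0.36×1) = 3.1636
F: 1 + (0.4×1 + 0.16×2.87 + 0.44×2) = 2.7392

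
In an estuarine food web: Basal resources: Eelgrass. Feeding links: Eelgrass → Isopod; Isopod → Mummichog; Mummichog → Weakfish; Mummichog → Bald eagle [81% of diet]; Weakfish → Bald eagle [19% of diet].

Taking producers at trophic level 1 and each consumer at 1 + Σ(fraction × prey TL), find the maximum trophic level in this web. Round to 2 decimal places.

4.19

Isopod: 1 + 1 = 2
Mummichog: 1 + 2 = 3
Weakfish: 1 + 3 = 4
Bald eagle: 1 + (0.81×3 + 0.19×4) = 4.19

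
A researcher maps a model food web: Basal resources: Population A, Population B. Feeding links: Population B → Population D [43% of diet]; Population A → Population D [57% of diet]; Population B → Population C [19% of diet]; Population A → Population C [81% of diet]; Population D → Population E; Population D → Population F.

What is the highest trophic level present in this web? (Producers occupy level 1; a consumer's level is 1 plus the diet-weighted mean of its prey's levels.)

Population C: 1 + (0.81×1 + 0.19×1) = 2
Population D: 1 + (0.57×1 + 0.43×1) = 2
Population E: 1 + 2 = 3
Population F: 1 + 2 = 3

3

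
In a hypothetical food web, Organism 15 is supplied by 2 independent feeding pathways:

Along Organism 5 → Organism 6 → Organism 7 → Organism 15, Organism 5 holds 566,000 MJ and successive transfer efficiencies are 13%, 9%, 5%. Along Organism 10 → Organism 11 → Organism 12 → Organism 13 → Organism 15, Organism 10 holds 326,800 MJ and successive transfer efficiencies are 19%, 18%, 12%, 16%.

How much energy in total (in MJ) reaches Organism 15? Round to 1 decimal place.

Via Organism 5: 566000 × 0.13 × 0.09 × 0.05 = 331.11 MJ
Via Organism 10: 326800 × 0.19 × 0.18 × 0.12 × 0.16 = 214.589952 MJ
Total at Organism 15: 331.11 + 214.589952 = 545.699952 MJ

545.7 MJ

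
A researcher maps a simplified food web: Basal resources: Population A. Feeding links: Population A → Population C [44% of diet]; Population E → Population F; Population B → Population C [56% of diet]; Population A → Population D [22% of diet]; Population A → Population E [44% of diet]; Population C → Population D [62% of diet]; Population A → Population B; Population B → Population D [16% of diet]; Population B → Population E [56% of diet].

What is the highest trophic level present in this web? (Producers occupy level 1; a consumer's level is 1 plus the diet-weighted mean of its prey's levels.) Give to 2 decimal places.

Population B: 1 + 1 = 2
Population C: 1 + (0.44×1 + 0.56×2) = 2.56
Population D: 1 + (0.22×1 + 0.62×2.56 + 0.16×2) = 3.1272
Population E: 1 + (0.44×1 + 0.56×2) = 2.56
Population F: 1 + 2.56 = 3.56

3.56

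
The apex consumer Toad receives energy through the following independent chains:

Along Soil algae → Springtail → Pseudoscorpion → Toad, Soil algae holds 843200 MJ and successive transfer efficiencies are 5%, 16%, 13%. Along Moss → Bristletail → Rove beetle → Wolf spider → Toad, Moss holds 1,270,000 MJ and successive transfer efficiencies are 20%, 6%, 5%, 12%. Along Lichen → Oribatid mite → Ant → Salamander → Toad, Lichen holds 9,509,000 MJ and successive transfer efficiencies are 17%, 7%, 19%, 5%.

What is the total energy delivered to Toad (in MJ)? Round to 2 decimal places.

2043.36 MJ

Via Soil algae: 843200 × 0.05 × 0.16 × 0.13 = 876.928 MJ
Via Moss: 1270000 × 0.2 × 0.06 × 0.05 × 0.12 = 91.44 MJ
Via Lichen: 9509000 × 0.17 × 0.07 × 0.19 × 0.05 = 1074.99245 MJ
Total at Toad: 876.928 + 91.44 + 1074.99245 = 2043.36045 MJ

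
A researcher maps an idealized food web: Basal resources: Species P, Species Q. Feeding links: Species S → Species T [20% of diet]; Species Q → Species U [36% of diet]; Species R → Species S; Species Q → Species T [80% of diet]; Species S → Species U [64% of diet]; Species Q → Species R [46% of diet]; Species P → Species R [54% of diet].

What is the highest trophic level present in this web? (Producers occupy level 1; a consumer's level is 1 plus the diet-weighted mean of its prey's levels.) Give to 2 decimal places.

Species R: 1 + (0.54×1 + 0.46×1) = 2
Species S: 1 + 2 = 3
Species T: 1 + (0.8×1 + 0.2×3) = 2.4
Species U: 1 + (0.36×1 + 0.64×3) = 3.28

3.28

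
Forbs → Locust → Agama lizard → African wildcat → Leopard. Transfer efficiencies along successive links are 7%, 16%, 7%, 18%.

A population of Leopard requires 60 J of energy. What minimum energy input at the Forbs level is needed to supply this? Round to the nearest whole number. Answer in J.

425170 J

Cumulative transfer efficiency: 0.07 × 0.16 × 0.07 × 0.18 = 0.00014112
Forbs energy = 60 / 0.00014112 = 425170 J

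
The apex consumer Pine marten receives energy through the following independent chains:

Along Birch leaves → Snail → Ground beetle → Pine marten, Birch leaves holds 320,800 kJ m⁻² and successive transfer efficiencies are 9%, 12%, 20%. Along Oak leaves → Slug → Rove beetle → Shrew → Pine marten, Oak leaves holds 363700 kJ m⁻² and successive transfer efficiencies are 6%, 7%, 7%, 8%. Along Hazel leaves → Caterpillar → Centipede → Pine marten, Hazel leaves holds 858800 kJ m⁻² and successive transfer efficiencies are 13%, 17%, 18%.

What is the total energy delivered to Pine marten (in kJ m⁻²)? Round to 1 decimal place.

Via Birch leaves: 320800 × 0.09 × 0.12 × 0.2 = 692.928 kJ m⁻²
Via Oak leaves: 363700 × 0.06 × 0.07 × 0.07 × 0.08 = 8.554224 kJ m⁻²
Via Hazel leaves: 858800 × 0.13 × 0.17 × 0.18 = 3416.3064 kJ m⁻²
Total at Pine marten: 692.928 + 8.554224 + 3416.3064 = 4117.788624 kJ m⁻²

4117.8 kJ m⁻²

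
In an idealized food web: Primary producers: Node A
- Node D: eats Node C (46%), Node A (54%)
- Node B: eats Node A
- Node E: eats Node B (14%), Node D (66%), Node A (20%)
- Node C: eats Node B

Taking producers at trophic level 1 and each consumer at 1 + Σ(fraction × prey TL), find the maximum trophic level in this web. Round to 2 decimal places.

Node B: 1 + 1 = 2
Node C: 1 + 2 = 3
Node D: 1 + (0.46×3 + 0.54×1) = 2.92
Node E: 1 + (0.14×2 + 0.66×2.92 + 0.2×1) = 3.4072

3.41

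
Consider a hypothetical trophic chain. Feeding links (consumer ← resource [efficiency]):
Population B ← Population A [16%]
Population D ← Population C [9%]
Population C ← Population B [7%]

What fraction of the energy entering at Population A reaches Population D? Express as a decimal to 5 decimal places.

Product of link efficiencies: 0.16 × 0.07 × 0.09 = 0.001008

0.00101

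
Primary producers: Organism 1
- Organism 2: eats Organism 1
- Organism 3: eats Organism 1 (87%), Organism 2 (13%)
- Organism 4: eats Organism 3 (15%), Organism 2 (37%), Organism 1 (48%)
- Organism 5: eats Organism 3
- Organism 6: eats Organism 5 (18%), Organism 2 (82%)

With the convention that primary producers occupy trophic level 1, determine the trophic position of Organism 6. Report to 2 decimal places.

3.20

Organism 2: 1 + 1 = 2
Organism 3: 1 + (0.87×1 + 0.13×2) = 2.13
Organism 4: 1 + (0.15×2.13 + 0.37×2 + 0.48×1) = 2.5395
Organism 5: 1 + 2.13 = 3.13
Organism 6: 1 + (0.18×3.13 + 0.82×2) = 3.2034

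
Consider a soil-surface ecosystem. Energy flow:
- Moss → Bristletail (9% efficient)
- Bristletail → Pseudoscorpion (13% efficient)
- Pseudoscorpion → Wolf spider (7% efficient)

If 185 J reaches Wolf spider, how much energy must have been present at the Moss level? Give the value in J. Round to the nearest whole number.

225885 J

Cumulative transfer efficiency: 0.09 × 0.13 × 0.07 = 0.000819
Moss energy = 185 / 0.000819 = 225885 J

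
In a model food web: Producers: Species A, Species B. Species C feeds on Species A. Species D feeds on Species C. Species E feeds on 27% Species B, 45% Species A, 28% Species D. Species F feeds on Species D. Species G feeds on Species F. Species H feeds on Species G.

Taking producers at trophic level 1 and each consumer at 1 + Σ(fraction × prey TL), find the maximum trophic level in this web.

6

Species C: 1 + 1 = 2
Species D: 1 + 2 = 3
Species E: 1 + (0.27×1 + 0.45×1 + 0.28×3) = 2.56
Species F: 1 + 3 = 4
Species G: 1 + 4 = 5
Species H: 1 + 5 = 6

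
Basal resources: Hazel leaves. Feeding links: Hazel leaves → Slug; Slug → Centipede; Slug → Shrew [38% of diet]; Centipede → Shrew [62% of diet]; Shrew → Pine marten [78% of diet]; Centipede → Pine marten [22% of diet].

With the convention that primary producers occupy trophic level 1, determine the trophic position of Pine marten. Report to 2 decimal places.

Slug: 1 + 1 = 2
Centipede: 1 + 2 = 3
Shrew: 1 + (0.38×2 + 0.62×3) = 3.62
Pine marten: 1 + (0.78×3.62 + 0.22×3) = 4.4836

4.48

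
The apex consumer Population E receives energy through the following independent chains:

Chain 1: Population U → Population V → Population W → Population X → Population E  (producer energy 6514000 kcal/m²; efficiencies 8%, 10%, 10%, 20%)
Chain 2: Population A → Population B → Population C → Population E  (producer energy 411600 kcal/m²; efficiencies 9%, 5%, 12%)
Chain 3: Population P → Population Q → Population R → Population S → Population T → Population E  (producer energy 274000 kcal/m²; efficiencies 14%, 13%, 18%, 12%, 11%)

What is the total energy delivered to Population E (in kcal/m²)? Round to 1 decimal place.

Chain 1: 6514000 × 0.08 × 0.1 × 0.1 × 0.2 = 1042.24 kcal/m²
Chain 2: 411600 × 0.09 × 0.05 × 0.12 = 222.264 kcal/m²
Chain 3: 274000 × 0.14 × 0.13 × 0.18 × 0.12 × 0.11 = 11.8486368 kcal/m²
Total at Population E: 1042.24 + 222.264 + 11.8486368 = 1276.3526368 kcal/m²

1276.4 kcal/m²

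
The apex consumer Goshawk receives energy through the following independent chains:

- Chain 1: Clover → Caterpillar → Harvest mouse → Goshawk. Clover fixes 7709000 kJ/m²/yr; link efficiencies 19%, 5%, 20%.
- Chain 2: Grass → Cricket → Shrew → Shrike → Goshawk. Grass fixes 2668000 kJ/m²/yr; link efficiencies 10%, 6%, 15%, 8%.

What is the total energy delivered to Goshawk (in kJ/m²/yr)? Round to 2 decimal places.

Chain 1: 7709000 × 0.19 × 0.05 × 0.2 = 14647.1 kJ/m²/yr
Chain 2: 2668000 × 0.1 × 0.06 × 0.15 × 0.08 = 192.096 kJ/m²/yr
Total at Goshawk: 14647.1 + 192.096 = 14839.196 kJ/m²/yr

14839.20 kJ/m²/yr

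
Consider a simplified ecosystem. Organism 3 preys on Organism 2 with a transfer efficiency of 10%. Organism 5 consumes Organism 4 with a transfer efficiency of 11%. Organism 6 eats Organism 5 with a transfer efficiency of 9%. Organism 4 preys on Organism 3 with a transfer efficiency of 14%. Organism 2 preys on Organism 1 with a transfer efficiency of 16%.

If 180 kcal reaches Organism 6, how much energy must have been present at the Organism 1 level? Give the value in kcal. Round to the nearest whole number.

Cumulative transfer efficiency: 0.16 × 0.1 × 0.14 × 0.11 × 0.09 = 0.000022176
Organism 1 energy = 180 / 0.000022176 = 8116883 kcal

8116883 kcal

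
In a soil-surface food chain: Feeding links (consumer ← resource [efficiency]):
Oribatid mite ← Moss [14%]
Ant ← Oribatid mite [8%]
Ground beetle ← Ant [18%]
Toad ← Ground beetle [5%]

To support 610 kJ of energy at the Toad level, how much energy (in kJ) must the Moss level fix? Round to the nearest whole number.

6051587 kJ

Cumulative transfer efficiency: 0.14 × 0.08 × 0.18 × 0.05 = 0.0001008
Moss energy = 610 / 0.0001008 = 6051587 kJ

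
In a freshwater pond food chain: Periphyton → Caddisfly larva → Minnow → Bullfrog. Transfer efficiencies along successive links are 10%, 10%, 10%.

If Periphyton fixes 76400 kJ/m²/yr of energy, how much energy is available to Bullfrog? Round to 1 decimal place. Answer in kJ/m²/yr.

76.4 kJ/m²/yr

Caddisfly larva: 76400 × 0.1 = 7640 kJ/m²/yr
Minnow: 7640 × 0.1 = 764 kJ/m²/yr
Bullfrog: 764 × 0.1 = 76.4 kJ/m²/yr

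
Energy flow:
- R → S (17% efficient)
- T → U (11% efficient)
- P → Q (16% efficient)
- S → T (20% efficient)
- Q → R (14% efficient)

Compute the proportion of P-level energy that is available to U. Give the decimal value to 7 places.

0.0000838

Product of link efficiencies: 0.16 × 0.14 × 0.17 × 0.2 × 0.11 = 0.000083776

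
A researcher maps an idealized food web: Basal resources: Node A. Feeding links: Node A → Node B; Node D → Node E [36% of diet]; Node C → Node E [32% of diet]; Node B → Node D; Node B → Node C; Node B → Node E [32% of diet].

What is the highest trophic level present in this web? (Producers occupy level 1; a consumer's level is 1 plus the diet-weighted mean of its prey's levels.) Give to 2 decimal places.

Node B: 1 + 1 = 2
Node C: 1 + 2 = 3
Node D: 1 + 2 = 3
Node E: 1 + (0.32×3 + 0.32×2 + 0.36×3) = 3.68

3.68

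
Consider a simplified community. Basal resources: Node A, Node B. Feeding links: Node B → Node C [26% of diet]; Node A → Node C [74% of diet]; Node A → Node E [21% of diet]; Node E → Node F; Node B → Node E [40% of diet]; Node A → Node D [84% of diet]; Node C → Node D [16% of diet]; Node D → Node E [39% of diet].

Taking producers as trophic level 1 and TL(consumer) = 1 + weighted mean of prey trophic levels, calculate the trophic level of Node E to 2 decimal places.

2.45

Node C: 1 + (0.26×1 + 0.74×1) = 2
Node D: 1 + (0.84×1 + 0.16×2) = 2.16
Node E: 1 + (0.39×2.16 + 0.21×1 + 0.4×1) = 2.4524
Node F: 1 + 2.4524 = 3.4524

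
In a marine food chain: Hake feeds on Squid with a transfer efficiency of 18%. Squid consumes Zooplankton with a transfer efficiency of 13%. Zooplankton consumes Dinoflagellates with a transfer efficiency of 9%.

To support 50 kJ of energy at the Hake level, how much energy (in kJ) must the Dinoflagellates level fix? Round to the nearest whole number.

Cumulative transfer efficiency: 0.09 × 0.13 × 0.18 = 0.002106
Dinoflagellates energy = 50 / 0.002106 = 23742 kJ

23742 kJ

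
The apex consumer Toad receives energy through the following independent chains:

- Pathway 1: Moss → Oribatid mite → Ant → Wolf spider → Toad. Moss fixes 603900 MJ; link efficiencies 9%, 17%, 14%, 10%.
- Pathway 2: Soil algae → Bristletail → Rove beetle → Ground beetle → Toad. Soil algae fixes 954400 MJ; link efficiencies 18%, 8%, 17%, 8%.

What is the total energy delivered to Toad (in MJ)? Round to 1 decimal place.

316.3 MJ

Pathway 1: 603900 × 0.09 × 0.17 × 0.14 × 0.1 = 129.35538 MJ
Pathway 2: 954400 × 0.18 × 0.08 × 0.17 × 0.08 = 186.909696 MJ
Total at Toad: 129.35538 + 186.909696 = 316.265076 MJ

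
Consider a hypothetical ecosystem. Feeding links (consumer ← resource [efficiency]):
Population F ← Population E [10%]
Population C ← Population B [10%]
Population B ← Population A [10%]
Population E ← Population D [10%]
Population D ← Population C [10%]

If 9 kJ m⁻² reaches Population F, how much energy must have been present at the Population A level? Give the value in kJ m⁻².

Cumulative transfer efficiency: 0.1 × 0.1 × 0.1 × 0.1 × 0.1 = 0.00001
Population A energy = 9 / 0.00001 = 900000 kJ m⁻²

900000 kJ m⁻²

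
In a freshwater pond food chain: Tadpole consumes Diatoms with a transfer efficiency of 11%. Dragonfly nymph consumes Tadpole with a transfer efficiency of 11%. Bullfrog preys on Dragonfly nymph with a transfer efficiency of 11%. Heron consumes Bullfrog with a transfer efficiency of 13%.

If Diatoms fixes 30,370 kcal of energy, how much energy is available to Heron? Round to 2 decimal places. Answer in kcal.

Tadpole: 30370 × 0.11 = 3340.7 kcal
Dragonfly nymph: 3340.7 × 0.11 = 367.477 kcal
Bullfrog: 367.477 × 0.11 = 40.42247 kcal
Heron: 40.42247 × 0.13 = 5.2549211 kcal

5.25 kcal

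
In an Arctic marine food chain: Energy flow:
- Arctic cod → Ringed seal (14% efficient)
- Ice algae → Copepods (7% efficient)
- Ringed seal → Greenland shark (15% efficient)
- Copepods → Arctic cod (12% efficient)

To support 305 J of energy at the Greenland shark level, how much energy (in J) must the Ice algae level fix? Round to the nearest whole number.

Cumulative transfer efficiency: 0.07 × 0.12 × 0.14 × 0.15 = 0.0001764
Ice algae energy = 305 / 0.0001764 = 1729025 J

1729025 J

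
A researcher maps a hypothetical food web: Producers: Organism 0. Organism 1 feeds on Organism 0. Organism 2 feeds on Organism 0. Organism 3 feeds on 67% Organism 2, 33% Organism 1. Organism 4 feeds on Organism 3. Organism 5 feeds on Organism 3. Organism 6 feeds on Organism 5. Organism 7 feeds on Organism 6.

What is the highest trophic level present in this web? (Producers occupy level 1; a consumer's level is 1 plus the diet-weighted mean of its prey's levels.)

Organism 1: 1 + 1 = 2
Organism 2: 1 + 1 = 2
Organism 3: 1 + (0.67×2 + 0.33×2) = 3
Organism 4: 1 + 3 = 4
Organism 5: 1 + 3 = 4
Organism 6: 1 + 4 = 5
Organism 7: 1 + 5 = 6

6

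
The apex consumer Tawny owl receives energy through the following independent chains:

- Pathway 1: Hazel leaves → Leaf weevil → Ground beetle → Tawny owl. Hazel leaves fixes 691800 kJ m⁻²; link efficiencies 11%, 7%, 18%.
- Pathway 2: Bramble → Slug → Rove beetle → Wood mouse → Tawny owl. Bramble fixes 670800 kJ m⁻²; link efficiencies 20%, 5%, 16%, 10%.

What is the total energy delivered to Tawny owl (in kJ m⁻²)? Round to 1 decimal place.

1066.2 kJ m⁻²

Pathway 1: 691800 × 0.11 × 0.07 × 0.18 = 958.8348 kJ m⁻²
Pathway 2: 670800 × 0.2 × 0.05 × 0.16 × 0.1 = 107.328 kJ m⁻²
Total at Tawny owl: 958.8348 + 107.328 = 1066.1628 kJ m⁻²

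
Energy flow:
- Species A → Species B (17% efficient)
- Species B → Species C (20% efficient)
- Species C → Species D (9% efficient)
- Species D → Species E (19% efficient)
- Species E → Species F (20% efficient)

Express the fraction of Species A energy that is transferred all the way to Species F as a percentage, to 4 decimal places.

0.0116%

Product of link efficiencies: 0.17 × 0.2 × 0.09 × 0.19 × 0.2 = 0.00011628
As a percentage: 0.00011628 × 100 = 0.0116%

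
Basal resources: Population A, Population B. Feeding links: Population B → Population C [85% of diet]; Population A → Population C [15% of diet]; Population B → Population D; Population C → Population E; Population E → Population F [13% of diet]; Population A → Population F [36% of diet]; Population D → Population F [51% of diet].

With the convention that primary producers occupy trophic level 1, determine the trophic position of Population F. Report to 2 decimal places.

Population C: 1 + (0.85×1 + 0.15×1) = 2
Population D: 1 + 1 = 2
Population E: 1 + 2 = 3
Population F: 1 + (0.13×3 + 0.36×1 + 0.51×2) = 2.77

2.77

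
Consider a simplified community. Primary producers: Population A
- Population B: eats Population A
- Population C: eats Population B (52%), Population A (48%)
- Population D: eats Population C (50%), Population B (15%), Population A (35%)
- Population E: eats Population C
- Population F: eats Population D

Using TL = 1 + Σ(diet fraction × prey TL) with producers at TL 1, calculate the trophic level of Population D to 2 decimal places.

Population B: 1 + 1 = 2
Population C: 1 + (0.52×2 + 0.48×1) = 2.52
Population D: 1 + (0.5×2.52 + 0.15×2 + 0.35×1) = 2.91
Population E: 1 + 2.52 = 3.52
Population F: 1 + 2.91 = 3.91

2.91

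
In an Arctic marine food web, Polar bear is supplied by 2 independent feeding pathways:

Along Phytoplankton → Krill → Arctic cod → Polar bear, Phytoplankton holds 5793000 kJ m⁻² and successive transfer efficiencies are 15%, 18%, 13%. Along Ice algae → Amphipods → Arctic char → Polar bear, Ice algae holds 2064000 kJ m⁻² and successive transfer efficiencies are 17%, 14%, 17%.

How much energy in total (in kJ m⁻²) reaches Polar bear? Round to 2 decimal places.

Via Phytoplankton: 5793000 × 0.15 × 0.18 × 0.13 = 20333.43 kJ m⁻²
Via Ice algae: 2064000 × 0.17 × 0.14 × 0.17 = 8350.944 kJ m⁻²
Total at Polar bear: 20333.43 + 8350.944 = 28684.374 kJ m⁻²

28684.37 kJ m⁻²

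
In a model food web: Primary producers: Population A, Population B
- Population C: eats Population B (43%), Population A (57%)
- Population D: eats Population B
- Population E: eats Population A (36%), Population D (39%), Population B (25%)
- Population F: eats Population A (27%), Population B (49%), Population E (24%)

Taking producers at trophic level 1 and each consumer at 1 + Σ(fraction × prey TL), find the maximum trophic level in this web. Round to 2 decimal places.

Population C: 1 + (0.43×1 + 0.57×1) = 2
Population D: 1 + 1 = 2
Population E: 1 + (0.36×1 + 0.39×2 + 0.25×1) = 2.39
Population F: 1 + (0.27×1 + 0.49×1 + 0.24×2.39) = 2.3336

2.39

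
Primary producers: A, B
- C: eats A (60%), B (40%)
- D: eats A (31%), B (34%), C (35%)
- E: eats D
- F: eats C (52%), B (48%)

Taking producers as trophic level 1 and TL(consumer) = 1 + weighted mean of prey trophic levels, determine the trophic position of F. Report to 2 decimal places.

2.52

C: 1 + (0.6×1 + 0.4×1) = 2
D: 1 + (0.31×1 + 0.34×1 + 0.35×2) = 2.35
E: 1 + 2.35 = 3.35
F: 1 + (0.52×2 + 0.48×1) = 2.52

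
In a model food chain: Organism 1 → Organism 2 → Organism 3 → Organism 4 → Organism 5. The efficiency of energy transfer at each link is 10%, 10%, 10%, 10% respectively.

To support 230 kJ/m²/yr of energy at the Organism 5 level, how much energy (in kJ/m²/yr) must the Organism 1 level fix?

Cumulative transfer efficiency: 0.1 × 0.1 × 0.1 × 0.1 = 0.0001
Organism 1 energy = 230 / 0.0001 = 2300000 kJ/m²/yr

2300000 kJ/m²/yr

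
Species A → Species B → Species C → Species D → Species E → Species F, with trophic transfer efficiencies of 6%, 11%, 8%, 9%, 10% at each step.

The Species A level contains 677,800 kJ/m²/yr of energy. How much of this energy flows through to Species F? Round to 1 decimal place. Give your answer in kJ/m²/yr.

Species B: 677800 × 0.06 = 40668 kJ/m²/yr
Species C: 40668 × 0.11 = 4473.48 kJ/m²/yr
Species D: 4473.48 × 0.08 = 357.8784 kJ/m²/yr
Species E: 357.8784 × 0.09 = 32.209056 kJ/m²/yr
Species F: 32.209056 × 0.1 = 3.2209056 kJ/m²/yr

3.2 kJ/m²/yr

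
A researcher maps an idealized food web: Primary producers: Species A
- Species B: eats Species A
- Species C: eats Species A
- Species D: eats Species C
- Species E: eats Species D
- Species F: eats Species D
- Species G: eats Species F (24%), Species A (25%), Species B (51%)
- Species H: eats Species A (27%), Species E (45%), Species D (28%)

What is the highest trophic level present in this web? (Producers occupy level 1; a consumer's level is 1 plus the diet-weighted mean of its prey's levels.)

Species B: 1 + 1 = 2
Species C: 1 + 1 = 2
Species D: 1 + 2 = 3
Species E: 1 + 3 = 4
Species F: 1 + 3 = 4
Species G: 1 + (0.24×4 + 0.25×1 + 0.51×2) = 3.23
Species H: 1 + (0.27×1 + 0.45×4 + 0.28×3) = 3.91

4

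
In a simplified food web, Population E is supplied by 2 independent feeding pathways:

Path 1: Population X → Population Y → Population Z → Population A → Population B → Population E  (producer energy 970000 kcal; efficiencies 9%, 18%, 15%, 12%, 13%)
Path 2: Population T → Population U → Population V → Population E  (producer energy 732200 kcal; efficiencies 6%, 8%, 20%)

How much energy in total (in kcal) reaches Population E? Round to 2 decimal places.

739.68 kcal

Path 1: 970000 × 0.09 × 0.18 × 0.15 × 0.12 × 0.13 = 36.77076 kcal
Path 2: 732200 × 0.06 × 0.08 × 0.2 = 702.912 kcal
Total at Population E: 36.77076 + 702.912 = 739.68276 kcal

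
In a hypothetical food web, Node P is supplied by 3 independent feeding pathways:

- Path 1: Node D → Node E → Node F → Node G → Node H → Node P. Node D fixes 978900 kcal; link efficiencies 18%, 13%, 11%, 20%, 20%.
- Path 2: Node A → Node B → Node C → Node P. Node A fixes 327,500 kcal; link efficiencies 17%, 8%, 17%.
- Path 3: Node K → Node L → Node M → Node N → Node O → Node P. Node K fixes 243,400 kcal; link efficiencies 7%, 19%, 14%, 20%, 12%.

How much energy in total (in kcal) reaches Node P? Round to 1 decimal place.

868.8 kcal

Path 1: 978900 × 0.18 × 0.13 × 0.11 × 0.2 × 0.2 = 100.787544 kcal
Path 2: 327500 × 0.17 × 0.08 × 0.17 = 757.18 kcal
Path 3: 243400 × 0.07 × 0.19 × 0.14 × 0.2 × 0.12 = 10.8770592 kcal
Total at Node P: 100.787544 + 757.18 + 10.8770592 = 868.8446032 kcal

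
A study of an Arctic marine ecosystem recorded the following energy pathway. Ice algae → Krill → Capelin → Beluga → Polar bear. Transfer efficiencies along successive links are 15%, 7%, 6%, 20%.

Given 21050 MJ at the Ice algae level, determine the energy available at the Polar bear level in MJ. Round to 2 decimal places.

2.65 MJ

Krill: 21050 × 0.15 = 3157.5 MJ
Capelin: 3157.5 × 0.07 = 221.025 MJ
Beluga: 221.025 × 0.06 = 13.2615 MJ
Polar bear: 13.2615 × 0.2 = 2.6523 MJ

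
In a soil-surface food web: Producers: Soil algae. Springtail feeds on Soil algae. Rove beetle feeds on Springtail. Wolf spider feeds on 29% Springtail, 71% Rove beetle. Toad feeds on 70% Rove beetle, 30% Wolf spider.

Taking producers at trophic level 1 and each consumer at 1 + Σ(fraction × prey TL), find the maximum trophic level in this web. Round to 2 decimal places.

Springtail: 1 + 1 = 2
Rove beetle: 1 + 2 = 3
Wolf spider: 1 + (0.29×2 + 0.71×3) = 3.71
Toad: 1 + (0.7×3 + 0.3×3.71) = 4.213

4.21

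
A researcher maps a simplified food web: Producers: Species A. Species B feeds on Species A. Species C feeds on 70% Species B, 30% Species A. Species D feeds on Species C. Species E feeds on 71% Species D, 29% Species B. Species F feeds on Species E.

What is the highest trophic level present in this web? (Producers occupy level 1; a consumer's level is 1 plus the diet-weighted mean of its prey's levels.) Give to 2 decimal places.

Species B: 1 + 1 = 2
Species C: 1 + (0.7×2 + 0.3×1) = 2.7
Species D: 1 + 2.7 = 3.7
Species E: 1 + (0.71×3.7 + 0.29×2) = 4.207
Species F: 1 + 4.207 = 5.207

5.21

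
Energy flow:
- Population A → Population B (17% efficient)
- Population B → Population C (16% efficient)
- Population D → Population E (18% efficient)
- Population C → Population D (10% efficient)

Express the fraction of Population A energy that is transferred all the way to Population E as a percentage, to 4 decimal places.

0.0490%

Product of link efficiencies: 0.17 × 0.16 × 0.1 × 0.18 = 0.0004896
As a percentage: 0.0004896 × 100 = 0.0490%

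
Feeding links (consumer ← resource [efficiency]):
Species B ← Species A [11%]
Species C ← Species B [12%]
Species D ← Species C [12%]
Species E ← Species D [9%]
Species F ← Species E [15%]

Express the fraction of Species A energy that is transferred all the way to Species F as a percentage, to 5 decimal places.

0.00214%

Product of link efficiencies: 0.11 × 0.12 × 0.12 × 0.09 × 0.15 = 0.000021384
As a percentage: 0.000021384 × 100 = 0.00214%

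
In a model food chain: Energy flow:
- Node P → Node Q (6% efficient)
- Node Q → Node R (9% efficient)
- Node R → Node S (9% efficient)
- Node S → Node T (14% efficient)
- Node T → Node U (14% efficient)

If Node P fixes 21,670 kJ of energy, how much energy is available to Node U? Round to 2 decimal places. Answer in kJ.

Node Q: 21670 × 0.06 = 1300.2 kJ
Node R: 1300.2 × 0.09 = 117.018 kJ
Node S: 117.018 × 0.09 = 10.53162 kJ
Node T: 10.53162 × 0.14 = 1.4744268 kJ
Node U: 1.4744268 × 0.14 = 0.206419752 kJ

0.21 kJ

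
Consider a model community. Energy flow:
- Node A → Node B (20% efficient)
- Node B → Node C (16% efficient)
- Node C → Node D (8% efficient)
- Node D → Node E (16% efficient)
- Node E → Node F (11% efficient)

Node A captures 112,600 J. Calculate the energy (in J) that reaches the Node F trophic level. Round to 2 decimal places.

Node B: 112600 × 0.2 = 22520 J
Node C: 22520 × 0.16 = 3603.2 J
Node D: 3603.2 × 0.08 = 288.256 J
Node E: 288.256 × 0.16 = 46.12096 J
Node F: 46.12096 × 0.11 = 5.0733056 J

5.07 J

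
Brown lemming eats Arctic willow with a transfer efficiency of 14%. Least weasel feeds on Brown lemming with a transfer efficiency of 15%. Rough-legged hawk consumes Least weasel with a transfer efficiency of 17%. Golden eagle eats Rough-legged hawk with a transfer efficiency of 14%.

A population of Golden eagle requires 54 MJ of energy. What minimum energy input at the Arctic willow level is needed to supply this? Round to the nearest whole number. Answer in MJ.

Cumulative transfer efficiency: 0.14 × 0.15 × 0.17 × 0.14 = 0.0004998
Arctic willow energy = 54 / 0.0004998 = 108043 MJ

108043 MJ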